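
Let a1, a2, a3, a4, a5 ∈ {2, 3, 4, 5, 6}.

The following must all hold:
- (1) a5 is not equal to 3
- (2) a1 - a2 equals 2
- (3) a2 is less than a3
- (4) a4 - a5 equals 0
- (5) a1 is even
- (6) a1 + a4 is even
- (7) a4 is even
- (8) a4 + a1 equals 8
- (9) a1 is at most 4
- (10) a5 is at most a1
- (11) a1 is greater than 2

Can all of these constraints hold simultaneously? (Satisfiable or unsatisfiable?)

Satisfiable

Setting (a1, a2, a3, a4, a5) = (4, 2, 6, 4, 4) satisfies everything: constraint 2: a1 - a2 = 2; constraint 4: a4 - a5 = 0; constraint 8: a4 + a1 = 8, and the others follow.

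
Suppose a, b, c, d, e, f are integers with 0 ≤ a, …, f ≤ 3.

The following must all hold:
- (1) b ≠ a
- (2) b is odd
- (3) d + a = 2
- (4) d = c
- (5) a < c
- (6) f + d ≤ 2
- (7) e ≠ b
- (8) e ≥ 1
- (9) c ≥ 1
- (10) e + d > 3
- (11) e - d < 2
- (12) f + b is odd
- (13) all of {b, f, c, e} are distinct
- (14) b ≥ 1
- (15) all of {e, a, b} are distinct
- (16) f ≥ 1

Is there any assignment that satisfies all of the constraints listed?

Constraints 8, 9, 14, and 16 confine each of b, f, c, e to the 3 values {1, …, 3} (the domain already gives each ≤ 3).
Constraint 13 requires all 4 of them to be distinct, but only 3 values are available — impossible by the pigeonhole principle.

Unsatisfiable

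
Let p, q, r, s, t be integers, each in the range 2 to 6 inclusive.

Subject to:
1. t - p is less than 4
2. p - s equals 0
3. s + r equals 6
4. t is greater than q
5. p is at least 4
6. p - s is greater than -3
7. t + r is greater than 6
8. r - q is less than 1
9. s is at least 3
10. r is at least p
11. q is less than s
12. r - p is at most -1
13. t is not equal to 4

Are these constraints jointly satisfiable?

Unsatisfiable

From constraint 9: s ≥ 3. From constraints 5 and 10: r ≥ p ≥ 4. Hence s + r ≥ 7. But constraint 3 requires s + r = 6, and 6 < 7. Contradiction.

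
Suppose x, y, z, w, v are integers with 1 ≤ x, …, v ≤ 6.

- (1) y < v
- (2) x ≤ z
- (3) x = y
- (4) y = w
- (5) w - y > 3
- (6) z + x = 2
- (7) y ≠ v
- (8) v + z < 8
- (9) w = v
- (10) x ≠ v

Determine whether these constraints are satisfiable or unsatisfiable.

Unsatisfiable

From constraints 3, 4, and 9, x = y = w = v, so x = v. But constraint 10 says x ≠ v. Contradiction.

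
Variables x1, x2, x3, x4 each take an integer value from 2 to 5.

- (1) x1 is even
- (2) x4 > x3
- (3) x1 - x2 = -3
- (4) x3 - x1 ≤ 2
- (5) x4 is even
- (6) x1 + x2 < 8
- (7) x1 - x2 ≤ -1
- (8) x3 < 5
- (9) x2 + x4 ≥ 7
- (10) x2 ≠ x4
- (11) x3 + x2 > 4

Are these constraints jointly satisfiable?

Satisfiable

Take x1 = 2, x2 = 5, x3 = 2, x4 = 4. Then constraint 3: x1 - x2 = -3; constraint 4: x3 - x1 = 0; constraint 6: x1 + x2 = 7, and every other listed constraint is also met.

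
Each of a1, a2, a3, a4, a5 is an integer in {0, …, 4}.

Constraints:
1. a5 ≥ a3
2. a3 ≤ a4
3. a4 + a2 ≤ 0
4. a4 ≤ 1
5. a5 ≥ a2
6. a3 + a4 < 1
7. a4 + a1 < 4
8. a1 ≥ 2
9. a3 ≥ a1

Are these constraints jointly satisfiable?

From constraints 8 and 9: a3 ≥ a1 and a1 ≥ 2, so a3 ≥ 2. From constraints 2 and 4: a3 ≤ a4 and a4 ≤ 1, so a3 ≤ 1. But 1 < 2, so no value of a3 works.

Unsatisfiable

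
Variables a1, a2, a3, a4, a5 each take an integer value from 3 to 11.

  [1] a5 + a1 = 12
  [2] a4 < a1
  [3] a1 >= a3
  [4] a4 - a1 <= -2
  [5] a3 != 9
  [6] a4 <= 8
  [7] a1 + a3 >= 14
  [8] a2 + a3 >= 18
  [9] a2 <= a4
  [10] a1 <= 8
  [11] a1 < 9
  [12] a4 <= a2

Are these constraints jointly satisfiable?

Unsatisfiable

From constraints 6 and 9: a2 ≤ a4 ≤ 8. From constraints 3 and 10: a3 ≤ a1 ≤ 8. Hence a2 + a3 ≤ 16. But constraint 8 requires a2 + a3 ≥ 18, and 18 > 16. Contradiction.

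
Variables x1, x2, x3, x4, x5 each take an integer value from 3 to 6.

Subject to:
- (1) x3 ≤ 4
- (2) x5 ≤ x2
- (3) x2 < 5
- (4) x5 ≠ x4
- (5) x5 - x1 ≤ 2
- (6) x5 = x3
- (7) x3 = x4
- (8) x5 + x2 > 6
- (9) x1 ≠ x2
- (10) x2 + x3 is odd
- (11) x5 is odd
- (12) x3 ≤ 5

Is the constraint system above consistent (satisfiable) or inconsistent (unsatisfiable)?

From constraints 6 and 7, x5 = x3 = x4, so x5 = x4. But constraint 4 says x5 ≠ x4. Contradiction.

Unsatisfiable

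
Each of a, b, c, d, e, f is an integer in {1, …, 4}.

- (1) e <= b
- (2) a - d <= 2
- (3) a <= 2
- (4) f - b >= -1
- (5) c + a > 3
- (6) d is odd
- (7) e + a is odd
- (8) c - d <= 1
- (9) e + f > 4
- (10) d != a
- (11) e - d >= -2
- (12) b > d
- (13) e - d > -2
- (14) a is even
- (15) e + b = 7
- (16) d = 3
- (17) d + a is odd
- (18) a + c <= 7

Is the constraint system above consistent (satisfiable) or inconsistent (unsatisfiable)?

The assignment a = 2, b = 4, c = 2, d = 3, e = 3, f = 4 works:
  constraint 2 holds since a - d = -1.
  constraint 4 holds since f - b = 0.
  constraint 5 holds since c + a = 4.
The rest check out directly.

Satisfiable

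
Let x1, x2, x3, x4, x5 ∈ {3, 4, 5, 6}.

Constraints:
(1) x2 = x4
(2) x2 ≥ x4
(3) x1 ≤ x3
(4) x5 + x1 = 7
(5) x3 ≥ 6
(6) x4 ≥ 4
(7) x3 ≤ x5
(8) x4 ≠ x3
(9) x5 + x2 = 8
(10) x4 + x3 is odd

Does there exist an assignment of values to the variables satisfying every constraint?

Unsatisfiable

From constraints 5 and 7: x5 ≥ x3 ≥ 6. From constraints 2 and 6: x2 ≥ x4 ≥ 4. Hence x5 + x2 ≥ 10. But constraint 9 requires x5 + x2 = 8, and 8 < 10. Contradiction.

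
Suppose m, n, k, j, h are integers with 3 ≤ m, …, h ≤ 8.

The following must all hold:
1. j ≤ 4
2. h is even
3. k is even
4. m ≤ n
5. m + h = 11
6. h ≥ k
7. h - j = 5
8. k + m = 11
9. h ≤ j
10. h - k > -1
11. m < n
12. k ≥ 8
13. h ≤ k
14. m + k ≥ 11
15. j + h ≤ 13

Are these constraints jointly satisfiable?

Unsatisfiable

From constraints 6 and 12: h ≥ k and k ≥ 8, so h ≥ 8. From constraints 1 and 9: h ≤ j and j ≤ 4, so h ≤ 4. But 4 < 8, so no value of h works.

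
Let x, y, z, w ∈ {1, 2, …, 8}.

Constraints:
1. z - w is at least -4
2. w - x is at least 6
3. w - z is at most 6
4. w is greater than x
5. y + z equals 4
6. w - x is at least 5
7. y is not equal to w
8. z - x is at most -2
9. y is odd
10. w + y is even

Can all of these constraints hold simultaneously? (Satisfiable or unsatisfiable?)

Unsatisfiable

Constraints 2, 3, and 8 give x − z ≥ 2, z − w ≥ -6, w − x ≥ 6.
Adding all 3 inequalities: the left sides telescope to 0, and the right sides sum to 2 + (-6) + 6 = 2. So 0 ≥ 2, which is false.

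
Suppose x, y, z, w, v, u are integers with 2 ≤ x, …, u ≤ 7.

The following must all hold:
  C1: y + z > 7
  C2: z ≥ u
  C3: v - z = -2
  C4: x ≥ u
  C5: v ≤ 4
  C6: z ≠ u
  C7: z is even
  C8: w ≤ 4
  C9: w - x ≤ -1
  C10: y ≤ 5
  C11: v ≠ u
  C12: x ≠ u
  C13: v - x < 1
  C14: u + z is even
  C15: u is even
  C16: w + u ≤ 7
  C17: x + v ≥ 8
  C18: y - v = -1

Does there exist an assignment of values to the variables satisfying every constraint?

Satisfiable

Setting (x, y, z, w, v, u) = (6, 3, 6, 2, 4, 2) satisfies everything: constraint 1: y + z = 9; constraint 3: v - z = -2; constraint 9: w - x = -4, and the others follow.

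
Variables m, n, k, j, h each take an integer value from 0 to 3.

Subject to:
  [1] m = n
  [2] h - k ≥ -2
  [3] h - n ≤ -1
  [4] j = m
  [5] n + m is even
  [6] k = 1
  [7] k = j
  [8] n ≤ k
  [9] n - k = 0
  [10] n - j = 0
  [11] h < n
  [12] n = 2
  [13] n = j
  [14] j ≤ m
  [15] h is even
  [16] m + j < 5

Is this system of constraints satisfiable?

Unsatisfiable

Constraint 6 fixes k = 1 and constraint 12 fixes n = 2. Constraints 1, 4, and 7 give k = j = m = n, so k = n. But 1 ≠ 2 — contradiction.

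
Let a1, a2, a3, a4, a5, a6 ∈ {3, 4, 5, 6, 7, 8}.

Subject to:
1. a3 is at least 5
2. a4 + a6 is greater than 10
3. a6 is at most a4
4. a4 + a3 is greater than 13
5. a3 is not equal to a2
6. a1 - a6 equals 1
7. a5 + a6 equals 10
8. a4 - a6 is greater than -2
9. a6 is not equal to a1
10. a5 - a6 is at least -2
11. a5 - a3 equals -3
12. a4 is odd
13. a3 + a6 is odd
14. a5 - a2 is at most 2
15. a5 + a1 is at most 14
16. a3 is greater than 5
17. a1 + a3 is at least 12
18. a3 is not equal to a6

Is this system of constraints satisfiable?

Setting (a1, a2, a3, a4, a5, a6) = (7, 4, 7, 7, 4, 6) satisfies everything: constraint 2: a4 + a6 = 13; constraint 4: a4 + a3 = 14; constraint 6: a1 - a6 = 1, and the others follow.

Satisfiable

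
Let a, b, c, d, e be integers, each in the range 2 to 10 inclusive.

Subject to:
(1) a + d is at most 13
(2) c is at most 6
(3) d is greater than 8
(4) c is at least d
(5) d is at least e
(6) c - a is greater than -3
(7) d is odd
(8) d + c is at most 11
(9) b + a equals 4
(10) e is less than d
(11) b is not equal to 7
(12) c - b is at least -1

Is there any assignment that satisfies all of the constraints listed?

Unsatisfiable

From constraint 3: d ≥ 9. From constraints 2 and 4: d ≤ c and c ≤ 6, so d ≤ 6. But 6 < 9, so no value of d works.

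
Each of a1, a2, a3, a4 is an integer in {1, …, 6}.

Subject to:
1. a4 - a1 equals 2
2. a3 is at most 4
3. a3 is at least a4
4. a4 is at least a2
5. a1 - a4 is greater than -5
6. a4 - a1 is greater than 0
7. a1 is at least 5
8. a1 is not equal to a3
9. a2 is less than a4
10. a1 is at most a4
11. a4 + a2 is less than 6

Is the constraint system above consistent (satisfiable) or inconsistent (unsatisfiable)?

From constraints 7 and 10: a4 ≥ a1 and a1 ≥ 5, so a4 ≥ 5. From constraints 2 and 3: a4 ≤ a3 and a3 ≤ 4, so a4 ≤ 4. But 4 < 5, so no value of a4 works.

Unsatisfiable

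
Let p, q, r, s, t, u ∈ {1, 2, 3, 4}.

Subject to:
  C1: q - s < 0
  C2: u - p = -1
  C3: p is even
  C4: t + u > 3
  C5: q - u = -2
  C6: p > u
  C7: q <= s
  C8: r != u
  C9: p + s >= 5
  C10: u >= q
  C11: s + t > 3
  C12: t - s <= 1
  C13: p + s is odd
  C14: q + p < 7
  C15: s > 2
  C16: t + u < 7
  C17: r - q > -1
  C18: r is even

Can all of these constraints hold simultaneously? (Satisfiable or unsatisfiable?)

Setting (p, q, r, s, t, u) = (4, 1, 2, 3, 1, 3) satisfies everything: constraint 1: q - s = -2; constraint 2: u - p = -1, and the others follow.

Satisfiable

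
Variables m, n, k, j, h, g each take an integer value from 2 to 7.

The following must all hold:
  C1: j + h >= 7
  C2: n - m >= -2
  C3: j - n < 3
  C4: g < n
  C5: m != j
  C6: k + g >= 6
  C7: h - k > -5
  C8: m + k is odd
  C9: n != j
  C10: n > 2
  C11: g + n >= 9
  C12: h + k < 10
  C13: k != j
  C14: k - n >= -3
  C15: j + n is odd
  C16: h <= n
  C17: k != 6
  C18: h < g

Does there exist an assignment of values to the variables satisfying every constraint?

The assignment m = 4, n = 5, k = 5, j = 6, h = 2, g = 4 works:
  constraint 1 holds since j + h = 8.
  constraint 2 holds since n - m = 1.
  constraint 3 holds since j - n = 1.
The rest check out directly.

Satisfiable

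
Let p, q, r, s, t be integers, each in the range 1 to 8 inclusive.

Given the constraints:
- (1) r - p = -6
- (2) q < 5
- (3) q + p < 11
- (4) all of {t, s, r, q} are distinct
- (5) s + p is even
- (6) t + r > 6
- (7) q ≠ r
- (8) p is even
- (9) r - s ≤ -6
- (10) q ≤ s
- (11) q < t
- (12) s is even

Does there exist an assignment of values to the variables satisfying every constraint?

Take p = 8, q = 1, r = 2, s = 8, t = 7. Then constraint 1: r - p = -6; constraint 3: q + p = 9; constraint 6: t + r = 9, and every other listed constraint is also met.

Satisfiable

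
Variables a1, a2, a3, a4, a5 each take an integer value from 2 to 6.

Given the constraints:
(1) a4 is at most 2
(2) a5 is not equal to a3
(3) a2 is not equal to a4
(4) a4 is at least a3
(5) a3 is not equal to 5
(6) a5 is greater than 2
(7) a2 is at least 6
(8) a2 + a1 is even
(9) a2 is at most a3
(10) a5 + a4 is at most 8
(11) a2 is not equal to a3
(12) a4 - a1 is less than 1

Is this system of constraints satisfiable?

From constraints 7 and 9: a3 ≥ a2 and a2 ≥ 6, so a3 ≥ 6. From constraints 1 and 4: a3 ≤ a4 and a4 ≤ 2, so a3 ≤ 2. But 2 < 6, so no value of a3 works.

Unsatisfiable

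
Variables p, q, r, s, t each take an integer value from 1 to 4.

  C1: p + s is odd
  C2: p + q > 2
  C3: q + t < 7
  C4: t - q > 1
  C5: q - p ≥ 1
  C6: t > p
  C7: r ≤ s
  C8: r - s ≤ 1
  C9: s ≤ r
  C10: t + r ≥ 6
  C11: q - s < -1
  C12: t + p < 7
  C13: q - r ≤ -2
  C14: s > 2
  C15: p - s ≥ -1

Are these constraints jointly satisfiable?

Unsatisfiable

Constraints 5, 8, 13, and 15 give r − q ≥ 2, q − p ≥ 1, p − s ≥ -1, s − r ≥ -1.
Adding all 4 inequalities: the left sides telescope to 0, and the right sides sum to 2 + 1 + (-1) + (-1) = 1. So 0 ≥ 1, which is false.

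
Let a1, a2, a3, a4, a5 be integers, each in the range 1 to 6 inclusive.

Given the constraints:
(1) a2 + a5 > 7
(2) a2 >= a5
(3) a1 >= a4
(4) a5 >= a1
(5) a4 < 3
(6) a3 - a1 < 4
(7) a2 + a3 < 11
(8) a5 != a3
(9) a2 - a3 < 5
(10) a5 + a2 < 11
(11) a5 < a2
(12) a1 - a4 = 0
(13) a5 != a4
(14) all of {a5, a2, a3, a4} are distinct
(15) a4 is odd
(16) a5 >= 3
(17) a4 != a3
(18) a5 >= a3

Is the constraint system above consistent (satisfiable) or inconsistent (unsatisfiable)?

Take a1 = 1, a2 = 5, a3 = 3, a4 = 1, a5 = 4. Then constraint 1: a2 + a5 = 9; constraint 6: a3 - a1 = 2; constraint 7: a2 + a3 = 8, and every other listed constraint is also met.

Satisfiable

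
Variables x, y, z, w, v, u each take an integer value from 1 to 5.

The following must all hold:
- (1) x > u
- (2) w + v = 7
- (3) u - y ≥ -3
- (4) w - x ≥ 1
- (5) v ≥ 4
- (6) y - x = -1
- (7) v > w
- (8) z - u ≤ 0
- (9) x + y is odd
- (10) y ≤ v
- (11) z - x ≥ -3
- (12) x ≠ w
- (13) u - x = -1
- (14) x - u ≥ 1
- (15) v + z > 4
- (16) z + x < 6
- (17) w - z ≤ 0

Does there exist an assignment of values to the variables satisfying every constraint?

Constraints 4, 8, 14, and 17 give z − w ≥ 0, w − x ≥ 1, x − u ≥ 1, u − z ≥ 0.
Adding all 4 inequalities: the left sides telescope to 0, and the right sides sum to 0 + 1 + 1 + 0 = 2. So 0 ≥ 2, which is false.

Unsatisfiable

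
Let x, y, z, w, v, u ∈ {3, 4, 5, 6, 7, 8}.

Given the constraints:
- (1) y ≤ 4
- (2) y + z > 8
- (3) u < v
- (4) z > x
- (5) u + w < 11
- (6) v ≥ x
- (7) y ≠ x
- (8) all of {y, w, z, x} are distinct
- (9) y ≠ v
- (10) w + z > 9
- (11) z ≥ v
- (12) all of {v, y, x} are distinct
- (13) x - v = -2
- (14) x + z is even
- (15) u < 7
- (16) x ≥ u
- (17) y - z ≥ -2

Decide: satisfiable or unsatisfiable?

Satisfiable

Try x = 3, y = 4, z = 5, w = 7, v = 5, u = 3.
Check constraint 2: y + z = 9; constraint 5: u + w = 10. The remaining constraints are straightforward to verify.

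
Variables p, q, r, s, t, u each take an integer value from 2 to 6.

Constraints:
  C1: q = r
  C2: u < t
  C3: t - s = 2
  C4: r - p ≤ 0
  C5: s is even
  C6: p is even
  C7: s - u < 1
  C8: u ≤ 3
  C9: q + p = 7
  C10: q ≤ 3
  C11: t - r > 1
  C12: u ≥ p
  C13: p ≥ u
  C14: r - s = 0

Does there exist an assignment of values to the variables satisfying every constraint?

From constraint 10: q ≤ 3. From constraints 8 and 12: p ≤ u ≤ 3. Hence q + p ≤ 6. But constraint 9 requires q + p = 7, and 7 > 6. Contradiction.

Unsatisfiable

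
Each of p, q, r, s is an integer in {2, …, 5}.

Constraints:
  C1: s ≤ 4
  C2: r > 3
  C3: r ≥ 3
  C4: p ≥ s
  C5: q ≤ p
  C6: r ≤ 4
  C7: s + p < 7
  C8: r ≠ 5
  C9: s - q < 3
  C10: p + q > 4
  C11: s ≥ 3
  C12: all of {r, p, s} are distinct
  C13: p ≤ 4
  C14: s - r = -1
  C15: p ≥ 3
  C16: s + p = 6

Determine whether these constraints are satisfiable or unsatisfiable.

Unsatisfiable

Constraints 1, 3, 6, 11, 13, and 15 confine each of r, p, s to the 2 values {3, 4}.
Constraint 12 requires all 3 of them to be distinct, but only 2 values are available — impossible by the pigeonhole principle.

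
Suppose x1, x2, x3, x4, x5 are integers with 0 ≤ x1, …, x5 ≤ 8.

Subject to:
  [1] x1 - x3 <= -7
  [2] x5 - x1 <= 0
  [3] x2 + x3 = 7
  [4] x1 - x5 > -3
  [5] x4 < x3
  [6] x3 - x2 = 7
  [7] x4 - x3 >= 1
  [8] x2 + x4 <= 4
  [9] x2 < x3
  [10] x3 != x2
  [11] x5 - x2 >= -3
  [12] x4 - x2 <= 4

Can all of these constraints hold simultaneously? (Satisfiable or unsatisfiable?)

Unsatisfiable

Constraints 1, 2, 7, 11, and 12 give x2 − x4 ≥ -4, x4 − x3 ≥ 1, x3 − x1 ≥ 7, x1 − x5 ≥ 0, x5 − x2 ≥ -3.
Adding all 5 inequalities: the left sides telescope to 0, and the right sides sum to (-4) + 1 + 7 + 0 + (-3) = 1. So 0 ≥ 1, which is false.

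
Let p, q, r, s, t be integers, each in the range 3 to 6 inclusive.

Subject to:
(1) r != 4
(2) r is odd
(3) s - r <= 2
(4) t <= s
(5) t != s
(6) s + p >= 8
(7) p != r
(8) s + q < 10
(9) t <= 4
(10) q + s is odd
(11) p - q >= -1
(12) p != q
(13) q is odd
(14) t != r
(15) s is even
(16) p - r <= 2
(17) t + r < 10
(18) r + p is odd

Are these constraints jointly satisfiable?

Satisfiable

One satisfying assignment is p = 6, q = 5, r = 5, s = 4, t = 3.
For the less obvious constraints — constraint 3: s - r = -1; constraint 6: s + p = 10 — and the others hold by inspection.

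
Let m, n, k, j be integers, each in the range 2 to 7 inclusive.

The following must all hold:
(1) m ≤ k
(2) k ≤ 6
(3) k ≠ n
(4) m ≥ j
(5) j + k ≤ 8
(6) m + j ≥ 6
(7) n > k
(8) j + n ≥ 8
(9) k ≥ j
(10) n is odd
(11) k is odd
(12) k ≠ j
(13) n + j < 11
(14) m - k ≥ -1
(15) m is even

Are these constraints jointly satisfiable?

One satisfying assignment is m = 4, n = 7, k = 5, j = 2.
For the less obvious constraints — constraint 5: j + k = 7; constraint 6: m + j = 6 — and the others hold by inspection.

Satisfiable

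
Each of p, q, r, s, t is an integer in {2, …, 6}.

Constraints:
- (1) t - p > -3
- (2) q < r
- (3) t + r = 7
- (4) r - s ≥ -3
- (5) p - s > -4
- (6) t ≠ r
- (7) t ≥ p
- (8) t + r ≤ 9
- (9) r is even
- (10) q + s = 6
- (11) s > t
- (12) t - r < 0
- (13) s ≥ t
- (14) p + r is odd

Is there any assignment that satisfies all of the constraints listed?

One satisfying assignment is p = 3, q = 2, r = 4, s = 4, t = 3.
For the less obvious constraints — constraint 1: t - p = 0; constraint 3: t + r = 7 — and the others hold by inspection.

Satisfiable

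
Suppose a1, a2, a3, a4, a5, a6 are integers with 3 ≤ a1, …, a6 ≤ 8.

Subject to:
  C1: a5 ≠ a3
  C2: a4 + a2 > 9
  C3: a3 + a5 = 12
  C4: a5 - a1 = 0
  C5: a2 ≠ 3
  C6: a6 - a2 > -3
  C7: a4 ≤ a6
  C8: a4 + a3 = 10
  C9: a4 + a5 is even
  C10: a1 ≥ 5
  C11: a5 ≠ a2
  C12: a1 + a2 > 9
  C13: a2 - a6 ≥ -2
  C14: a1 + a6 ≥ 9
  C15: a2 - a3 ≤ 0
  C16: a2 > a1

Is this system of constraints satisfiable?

Take a1 = 5, a2 = 7, a3 = 7, a4 = 3, a5 = 5, a6 = 7. Then constraint 2: a4 + a2 = 10; constraint 3: a3 + a5 = 12; constraint 4: a5 - a1 = 0, and every other listed constraint is also met.

Satisfiable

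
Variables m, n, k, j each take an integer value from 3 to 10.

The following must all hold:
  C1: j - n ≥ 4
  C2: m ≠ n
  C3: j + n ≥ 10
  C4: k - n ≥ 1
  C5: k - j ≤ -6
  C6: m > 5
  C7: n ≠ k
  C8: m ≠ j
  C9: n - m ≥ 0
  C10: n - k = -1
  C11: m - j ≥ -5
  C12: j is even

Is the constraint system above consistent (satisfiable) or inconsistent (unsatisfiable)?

Constraints 4, 5, 9, and 11 give m − j ≥ -5, j − k ≥ 6, k − n ≥ 1, n − m ≥ 0.
Adding all 4 inequalities: the left sides telescope to 0, and the right sides sum to (-5) + 6 + 1 + 0 = 2. So 0 ≥ 2, which is false.

Unsatisfiable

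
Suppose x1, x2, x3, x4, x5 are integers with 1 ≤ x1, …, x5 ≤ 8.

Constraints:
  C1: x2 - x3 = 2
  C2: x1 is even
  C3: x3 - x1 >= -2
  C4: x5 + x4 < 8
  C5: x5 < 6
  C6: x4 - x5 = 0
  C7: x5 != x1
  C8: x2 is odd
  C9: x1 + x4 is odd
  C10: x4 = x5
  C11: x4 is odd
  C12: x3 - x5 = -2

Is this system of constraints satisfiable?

Satisfiable

Take x1 = 2, x2 = 3, x3 = 1, x4 = 3, x5 = 3. Then constraint 1: x2 - x3 = 2; constraint 3: x3 - x1 = -1, and every other listed constraint is also met.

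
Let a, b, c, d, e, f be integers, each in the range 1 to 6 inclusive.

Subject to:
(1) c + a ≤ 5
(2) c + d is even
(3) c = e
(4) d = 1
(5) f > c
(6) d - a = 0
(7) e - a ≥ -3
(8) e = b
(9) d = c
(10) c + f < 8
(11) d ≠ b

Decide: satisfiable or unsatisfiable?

Unsatisfiable

From constraints 3, 8, and 9, d = c = e = b, so d = b. But constraint 11 says d ≠ b. Contradiction.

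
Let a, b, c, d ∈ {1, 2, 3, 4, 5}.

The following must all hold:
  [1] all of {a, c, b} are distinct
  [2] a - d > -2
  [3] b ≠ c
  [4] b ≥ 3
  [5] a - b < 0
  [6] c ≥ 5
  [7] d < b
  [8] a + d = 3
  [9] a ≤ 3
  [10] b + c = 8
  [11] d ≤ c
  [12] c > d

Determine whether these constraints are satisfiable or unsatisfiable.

Satisfiable

Take a = 2, b = 3, c = 5, d = 1. Then constraint 2: a - d = 1; constraint 5: a - b = -1, and every other listed constraint is also met.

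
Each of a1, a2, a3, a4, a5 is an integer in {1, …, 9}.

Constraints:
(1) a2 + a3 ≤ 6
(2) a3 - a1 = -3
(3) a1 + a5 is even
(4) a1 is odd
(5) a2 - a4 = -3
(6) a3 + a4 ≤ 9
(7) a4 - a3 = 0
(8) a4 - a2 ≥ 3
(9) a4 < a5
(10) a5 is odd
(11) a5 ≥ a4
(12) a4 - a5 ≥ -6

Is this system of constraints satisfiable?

The assignment a1 = 7, a2 = 1, a3 = 4, a4 = 4, a5 = 7 works:
  constraint 1 holds since a2 + a3 = 5.
  constraint 2 holds since a3 - a1 = -3.
  constraint 5 holds since a2 - a4 = -3.
The rest check out directly.

Satisfiable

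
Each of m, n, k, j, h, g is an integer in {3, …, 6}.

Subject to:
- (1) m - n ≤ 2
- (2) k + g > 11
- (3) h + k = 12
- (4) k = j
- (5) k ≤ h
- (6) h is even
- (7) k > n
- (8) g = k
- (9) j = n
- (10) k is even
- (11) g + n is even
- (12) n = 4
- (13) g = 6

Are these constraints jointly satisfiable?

Unsatisfiable

Constraint 13 fixes g = 6 and constraint 12 fixes n = 4. Constraints 4, 8, and 9 give g = k = j = n, so g = n. But 6 ≠ 4 — contradiction.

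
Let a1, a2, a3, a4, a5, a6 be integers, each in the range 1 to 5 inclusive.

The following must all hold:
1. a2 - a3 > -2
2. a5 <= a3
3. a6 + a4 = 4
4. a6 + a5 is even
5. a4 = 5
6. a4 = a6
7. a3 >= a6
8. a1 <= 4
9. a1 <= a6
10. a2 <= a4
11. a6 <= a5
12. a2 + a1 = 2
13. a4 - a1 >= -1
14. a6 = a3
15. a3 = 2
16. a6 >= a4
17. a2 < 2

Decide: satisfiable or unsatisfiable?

Unsatisfiable

Constraint 5 fixes a4 = 5 and constraint 15 fixes a3 = 2. Constraints 6 and 14 give a4 = a6 = a3, so a4 = a3. But 5 ≠ 2 — contradiction.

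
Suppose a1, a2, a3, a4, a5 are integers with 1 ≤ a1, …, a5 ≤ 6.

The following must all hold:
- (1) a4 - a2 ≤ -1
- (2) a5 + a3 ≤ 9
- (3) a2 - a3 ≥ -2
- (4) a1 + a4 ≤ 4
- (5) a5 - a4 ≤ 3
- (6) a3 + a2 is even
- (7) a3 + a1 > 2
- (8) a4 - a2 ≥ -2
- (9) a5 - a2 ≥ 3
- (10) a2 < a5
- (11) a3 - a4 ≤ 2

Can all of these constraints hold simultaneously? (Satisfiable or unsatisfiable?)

Unsatisfiable

Constraints 1, 5, and 9 give a4 − a5 ≥ -3, a5 − a2 ≥ 3, a2 − a4 ≥ 1.
Adding all 3 inequalities: the left sides telescope to 0, and the right sides sum to (-3) + 3 + 1 = 1. So 0 ≥ 1, which is false.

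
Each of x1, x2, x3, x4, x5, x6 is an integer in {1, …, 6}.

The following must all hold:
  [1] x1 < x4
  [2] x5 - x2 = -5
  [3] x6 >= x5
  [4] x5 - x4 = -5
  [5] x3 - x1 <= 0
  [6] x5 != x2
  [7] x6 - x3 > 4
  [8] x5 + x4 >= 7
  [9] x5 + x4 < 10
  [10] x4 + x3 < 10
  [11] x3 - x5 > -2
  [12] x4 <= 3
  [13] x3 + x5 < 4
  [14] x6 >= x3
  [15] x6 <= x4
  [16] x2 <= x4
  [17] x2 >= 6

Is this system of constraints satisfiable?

Unsatisfiable

From constraints 16 and 17: x4 ≥ x2 and x2 ≥ 6, so x4 ≥ 6. From constraint 12: x4 ≤ 3. But 3 < 6, so no value of x4 works.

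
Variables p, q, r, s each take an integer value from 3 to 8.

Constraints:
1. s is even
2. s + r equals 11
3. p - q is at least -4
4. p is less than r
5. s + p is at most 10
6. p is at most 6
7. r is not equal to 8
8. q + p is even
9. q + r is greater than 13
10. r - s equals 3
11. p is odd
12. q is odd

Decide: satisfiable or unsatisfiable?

Satisfiable

Try p = 5, q = 7, r = 7, s = 4.
Check constraint 2: s + r = 11; constraint 3: p - q = -2; constraint 5: s + p = 9. The remaining constraints are straightforward to verify.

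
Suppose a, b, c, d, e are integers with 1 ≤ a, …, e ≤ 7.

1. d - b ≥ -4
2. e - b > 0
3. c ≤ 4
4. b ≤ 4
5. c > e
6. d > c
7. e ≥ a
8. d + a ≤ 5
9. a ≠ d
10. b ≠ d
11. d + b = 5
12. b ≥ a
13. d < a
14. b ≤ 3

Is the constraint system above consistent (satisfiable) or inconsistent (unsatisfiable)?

Unsatisfiable

Constraints 2, 5, 6, 12, and 13 give a ≤ b, b < e, e < c, c < d, d < a. Chaining: a ≤ b < e < c < d < a, which forces a < a — impossible.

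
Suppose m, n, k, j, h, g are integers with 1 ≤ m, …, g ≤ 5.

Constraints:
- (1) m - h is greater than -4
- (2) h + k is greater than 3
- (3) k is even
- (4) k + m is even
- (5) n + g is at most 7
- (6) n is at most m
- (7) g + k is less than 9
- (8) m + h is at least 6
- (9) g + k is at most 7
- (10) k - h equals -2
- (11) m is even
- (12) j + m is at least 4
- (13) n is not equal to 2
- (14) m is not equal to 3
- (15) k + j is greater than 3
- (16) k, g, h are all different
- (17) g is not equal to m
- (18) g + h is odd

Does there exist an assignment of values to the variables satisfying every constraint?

Try m = 2, n = 1, k = 2, j = 4, h = 4, g = 5.
Check constraint 1: m - h = -2; constraint 2: h + k = 6; constraint 5: n + g = 6. The remaining constraints are straightforward to verify.

Satisfiable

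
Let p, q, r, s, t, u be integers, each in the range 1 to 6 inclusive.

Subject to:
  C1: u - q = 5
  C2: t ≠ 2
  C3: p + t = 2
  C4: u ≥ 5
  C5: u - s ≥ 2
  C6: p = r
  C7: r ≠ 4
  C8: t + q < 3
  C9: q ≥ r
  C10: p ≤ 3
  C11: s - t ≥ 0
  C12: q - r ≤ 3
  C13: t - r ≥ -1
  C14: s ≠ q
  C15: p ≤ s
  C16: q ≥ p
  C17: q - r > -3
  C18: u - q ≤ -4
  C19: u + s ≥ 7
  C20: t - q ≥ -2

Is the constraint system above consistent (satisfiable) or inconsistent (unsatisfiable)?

Constraints 5, 11, 12, 13, and 18 give r − q ≥ -3, q − u ≥ 4, u − s ≥ 2, s − t ≥ 0, t − r ≥ -1.
Adding all 5 inequalities: the left sides telescope to 0, and the right sides sum to (-3) + 4 + 2 + 0 + (-1) = 2. So 0 ≥ 2, which is false.

Unsatisfiable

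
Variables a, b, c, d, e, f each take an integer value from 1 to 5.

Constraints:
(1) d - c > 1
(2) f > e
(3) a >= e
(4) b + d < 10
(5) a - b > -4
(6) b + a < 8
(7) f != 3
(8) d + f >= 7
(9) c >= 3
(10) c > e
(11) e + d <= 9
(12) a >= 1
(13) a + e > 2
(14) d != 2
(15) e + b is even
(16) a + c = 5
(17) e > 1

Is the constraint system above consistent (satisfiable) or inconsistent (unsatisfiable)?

Setting (a, b, c, d, e, f) = (2, 4, 3, 5, 2, 4) satisfies everything: constraint 1: d - c = 2; constraint 4: b + d = 9, and the others follow.

Satisfiable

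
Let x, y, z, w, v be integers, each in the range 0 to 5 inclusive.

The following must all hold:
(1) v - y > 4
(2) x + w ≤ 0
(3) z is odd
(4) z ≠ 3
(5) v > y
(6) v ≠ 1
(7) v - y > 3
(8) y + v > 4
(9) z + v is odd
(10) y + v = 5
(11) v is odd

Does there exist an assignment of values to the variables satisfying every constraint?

Unsatisfiable

Constraint 3 makes z odd and constraint 11 makes v odd, so z + v must be even. Constraint 9 says z + v is odd — contradiction.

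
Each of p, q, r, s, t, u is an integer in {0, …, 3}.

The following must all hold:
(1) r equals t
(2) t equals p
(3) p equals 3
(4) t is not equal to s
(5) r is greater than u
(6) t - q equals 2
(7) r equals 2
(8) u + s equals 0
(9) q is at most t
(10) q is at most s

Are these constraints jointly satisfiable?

Unsatisfiable

Constraint 7 fixes r = 2 and constraint 3 fixes p = 3. Constraints 1 and 2 give r = t = p, so r = p. But 2 ≠ 3 — contradiction.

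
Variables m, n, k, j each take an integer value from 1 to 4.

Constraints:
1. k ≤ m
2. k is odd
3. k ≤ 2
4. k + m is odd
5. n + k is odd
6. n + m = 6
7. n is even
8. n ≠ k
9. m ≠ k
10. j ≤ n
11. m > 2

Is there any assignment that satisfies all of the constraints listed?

The assignment m = 4, n = 2, k = 1, j = 2 works:
  constraint 2 holds since k = 1 is odd.
  constraint 4 holds since k + m = 5 is odd.
  constraint 6 holds since n + m = 6.
The rest check out directly.

Satisfiable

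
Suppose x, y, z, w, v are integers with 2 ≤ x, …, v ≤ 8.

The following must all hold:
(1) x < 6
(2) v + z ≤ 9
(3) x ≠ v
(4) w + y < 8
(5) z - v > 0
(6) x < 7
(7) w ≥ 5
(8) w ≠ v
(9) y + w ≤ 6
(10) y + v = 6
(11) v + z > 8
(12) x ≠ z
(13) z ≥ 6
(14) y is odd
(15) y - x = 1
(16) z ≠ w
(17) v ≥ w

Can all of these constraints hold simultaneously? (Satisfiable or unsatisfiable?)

Unsatisfiable

From constraints 7 and 17: v ≥ w ≥ 5. From constraint 13: z ≥ 6. Hence v + z ≥ 11. But constraint 2 requires v + z ≤ 9, and 9 < 11. Contradiction.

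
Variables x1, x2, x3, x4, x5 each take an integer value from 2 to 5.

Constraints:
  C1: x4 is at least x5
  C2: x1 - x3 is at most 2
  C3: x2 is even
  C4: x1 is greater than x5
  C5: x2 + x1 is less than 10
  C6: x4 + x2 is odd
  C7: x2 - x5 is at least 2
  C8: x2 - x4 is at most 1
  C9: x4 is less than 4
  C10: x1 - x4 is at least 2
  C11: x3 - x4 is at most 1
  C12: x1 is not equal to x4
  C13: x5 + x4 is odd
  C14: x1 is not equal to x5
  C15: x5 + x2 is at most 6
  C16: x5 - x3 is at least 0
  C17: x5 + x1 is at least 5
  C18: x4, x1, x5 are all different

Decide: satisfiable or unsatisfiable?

Constraints 2, 7, 8, 10, and 16 give x5 − x3 ≥ 0, x3 − x1 ≥ -2, x1 − x4 ≥ 2, x4 − x2 ≥ -1, x2 − x5 ≥ 2.
Adding all 5 inequalities: the left sides telescope to 0, and the right sides sum to 0 + (-2) + 2 + (-1) + 2 = 1. So 0 ≥ 1, which is false.

Unsatisfiable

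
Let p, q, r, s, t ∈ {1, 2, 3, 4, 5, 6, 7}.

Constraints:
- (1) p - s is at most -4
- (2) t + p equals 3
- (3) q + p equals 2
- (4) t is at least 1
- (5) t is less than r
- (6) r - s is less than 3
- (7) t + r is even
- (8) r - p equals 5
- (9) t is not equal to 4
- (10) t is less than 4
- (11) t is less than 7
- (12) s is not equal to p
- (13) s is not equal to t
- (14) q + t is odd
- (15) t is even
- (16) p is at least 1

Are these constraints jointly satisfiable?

Satisfiable

The assignment p = 1, q = 1, r = 6, s = 6, t = 2 works:
  constraint 1 holds since p - s = -5.
  constraint 2 holds since t + p = 3.
  constraint 3 holds since q + p = 2.
The rest check out directly.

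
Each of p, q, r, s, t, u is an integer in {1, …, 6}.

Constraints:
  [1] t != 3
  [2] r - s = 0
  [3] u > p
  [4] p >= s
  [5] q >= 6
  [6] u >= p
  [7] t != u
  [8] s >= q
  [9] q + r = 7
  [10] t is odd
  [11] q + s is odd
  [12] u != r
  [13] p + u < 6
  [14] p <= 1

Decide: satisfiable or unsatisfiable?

Unsatisfiable

From constraints 5 and 8: s ≥ q and q ≥ 6, so s ≥ 6. From constraints 4 and 14: s ≤ p and p ≤ 1, so s ≤ 1. But 1 < 6, so no value of s works.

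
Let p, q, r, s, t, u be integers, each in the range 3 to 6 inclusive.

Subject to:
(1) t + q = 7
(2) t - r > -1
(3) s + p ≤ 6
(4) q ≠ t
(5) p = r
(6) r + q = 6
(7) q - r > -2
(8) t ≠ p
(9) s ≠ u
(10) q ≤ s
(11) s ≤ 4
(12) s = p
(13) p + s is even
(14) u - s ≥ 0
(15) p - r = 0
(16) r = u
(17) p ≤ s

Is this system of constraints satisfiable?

Unsatisfiable

From constraints 5, 12, and 16, s = p = r = u, so s = u. But constraint 9 says s ≠ u. Contradiction.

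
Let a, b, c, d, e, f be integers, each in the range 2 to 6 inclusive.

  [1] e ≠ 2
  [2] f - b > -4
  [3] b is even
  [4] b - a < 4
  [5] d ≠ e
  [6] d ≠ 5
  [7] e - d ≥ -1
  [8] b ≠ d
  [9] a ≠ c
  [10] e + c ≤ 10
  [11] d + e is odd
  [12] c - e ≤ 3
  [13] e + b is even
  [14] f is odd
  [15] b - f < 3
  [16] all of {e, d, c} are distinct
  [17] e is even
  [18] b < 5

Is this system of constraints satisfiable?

The assignment a = 3, b = 4, c = 5, d = 3, e = 4, f = 3 works:
  constraint 2 holds since f - b = -1.
  constraint 4 holds since b - a = 1.
  constraint 7 holds since e - d = 1.
The rest check out directly.

Satisfiable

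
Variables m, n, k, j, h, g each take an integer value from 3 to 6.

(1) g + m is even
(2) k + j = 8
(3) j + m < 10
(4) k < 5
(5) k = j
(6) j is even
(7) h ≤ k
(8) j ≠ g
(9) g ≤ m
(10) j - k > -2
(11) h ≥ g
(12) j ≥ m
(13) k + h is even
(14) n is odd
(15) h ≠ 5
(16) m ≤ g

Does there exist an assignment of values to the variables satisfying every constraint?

Satisfiable

Setting (m, n, k, j, h, g) = (3, 3, 4, 4, 4, 3) satisfies everything: constraint 2: k + j = 8; constraint 3: j + m = 7, and the others follow.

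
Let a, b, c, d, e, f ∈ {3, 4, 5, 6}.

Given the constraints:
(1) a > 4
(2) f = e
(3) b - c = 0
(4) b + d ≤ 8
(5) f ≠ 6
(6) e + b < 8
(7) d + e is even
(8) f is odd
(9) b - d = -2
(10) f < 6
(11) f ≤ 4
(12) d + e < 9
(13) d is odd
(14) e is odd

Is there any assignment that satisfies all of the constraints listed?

Satisfiable

Take a = 6, b = 3, c = 3, d = 5, e = 3, f = 3. Then constraint 3: b - c = 0; constraint 4: b + d = 8; constraint 6: e + b = 6, and every other listed constraint is also met.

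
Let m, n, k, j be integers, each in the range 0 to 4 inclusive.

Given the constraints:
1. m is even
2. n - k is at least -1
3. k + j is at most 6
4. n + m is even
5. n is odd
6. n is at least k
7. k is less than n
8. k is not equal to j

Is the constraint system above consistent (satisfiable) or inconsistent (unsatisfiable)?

Unsatisfiable

Constraint 5 makes n odd and constraint 1 makes m even, so n + m must be odd. Constraint 4 says n + m is even — contradiction.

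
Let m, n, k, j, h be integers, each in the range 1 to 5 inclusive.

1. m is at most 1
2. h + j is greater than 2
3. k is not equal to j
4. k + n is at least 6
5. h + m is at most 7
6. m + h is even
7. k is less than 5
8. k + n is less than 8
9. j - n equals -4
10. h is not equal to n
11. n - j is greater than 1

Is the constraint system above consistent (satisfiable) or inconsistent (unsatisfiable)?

Try m = 1, n = 5, k = 2, j = 1, h = 3.
Check constraint 2: h + j = 4; constraint 4: k + n = 7. The remaining constraints are straightforward to verify.

Satisfiable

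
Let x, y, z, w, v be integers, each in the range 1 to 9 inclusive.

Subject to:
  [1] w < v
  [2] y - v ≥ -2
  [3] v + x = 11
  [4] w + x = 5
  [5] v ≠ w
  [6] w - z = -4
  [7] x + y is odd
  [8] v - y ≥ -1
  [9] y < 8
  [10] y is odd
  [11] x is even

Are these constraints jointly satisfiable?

Take x = 4, y = 5, z = 5, w = 1, v = 7. Then constraint 2: y - v = -2; constraint 3: v + x = 11, and every other listed constraint is also met.

Satisfiable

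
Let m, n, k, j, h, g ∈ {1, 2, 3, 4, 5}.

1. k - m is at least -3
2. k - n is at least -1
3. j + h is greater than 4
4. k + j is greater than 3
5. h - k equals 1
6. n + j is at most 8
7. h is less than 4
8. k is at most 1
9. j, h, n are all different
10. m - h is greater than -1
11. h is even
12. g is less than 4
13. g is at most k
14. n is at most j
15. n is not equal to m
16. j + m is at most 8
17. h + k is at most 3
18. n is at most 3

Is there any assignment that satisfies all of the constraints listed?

Satisfiable

Setting (m, n, k, j, h, g) = (2, 1, 1, 5, 2, 1) satisfies everything: constraint 1: k - m = -1; constraint 2: k - n = 0; constraint 3: j + h = 7, and the others follow.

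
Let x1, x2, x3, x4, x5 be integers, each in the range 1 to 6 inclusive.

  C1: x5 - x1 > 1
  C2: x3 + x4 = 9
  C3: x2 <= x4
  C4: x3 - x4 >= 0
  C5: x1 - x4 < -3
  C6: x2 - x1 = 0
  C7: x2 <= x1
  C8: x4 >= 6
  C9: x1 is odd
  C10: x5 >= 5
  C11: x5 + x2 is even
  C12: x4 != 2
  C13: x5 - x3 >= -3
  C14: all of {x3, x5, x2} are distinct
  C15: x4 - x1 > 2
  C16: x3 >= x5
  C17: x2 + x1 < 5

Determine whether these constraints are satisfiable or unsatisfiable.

Unsatisfiable

From constraints 10 and 16: x3 ≥ x5 ≥ 5. From constraint 8: x4 ≥ 6. Hence x3 + x4 ≥ 11. But constraint 2 requires x3 + x4 = 9, and 9 < 11. Contradiction.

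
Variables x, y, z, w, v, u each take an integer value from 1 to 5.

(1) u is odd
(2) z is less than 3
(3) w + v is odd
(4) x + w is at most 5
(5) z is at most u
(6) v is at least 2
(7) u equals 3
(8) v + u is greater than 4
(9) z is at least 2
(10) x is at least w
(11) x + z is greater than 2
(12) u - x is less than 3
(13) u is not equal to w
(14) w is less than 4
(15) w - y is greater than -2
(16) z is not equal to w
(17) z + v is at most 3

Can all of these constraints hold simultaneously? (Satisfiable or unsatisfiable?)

From constraint 9: z ≥ 2. From constraint 6: v ≥ 2. Hence z + v ≥ 4. But constraint 17 requires z + v ≤ 3, and 3 < 4. Contradiction.

Unsatisfiable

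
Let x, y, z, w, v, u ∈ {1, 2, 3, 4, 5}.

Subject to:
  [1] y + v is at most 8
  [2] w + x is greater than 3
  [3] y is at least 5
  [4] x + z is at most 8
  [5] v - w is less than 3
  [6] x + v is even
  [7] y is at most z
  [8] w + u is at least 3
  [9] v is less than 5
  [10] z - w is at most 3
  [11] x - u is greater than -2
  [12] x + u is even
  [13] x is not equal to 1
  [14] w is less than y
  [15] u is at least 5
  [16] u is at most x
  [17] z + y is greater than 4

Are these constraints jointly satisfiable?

Unsatisfiable

From constraints 15 and 16: x ≥ u ≥ 5. From constraints 3 and 7: z ≥ y ≥ 5. Hence x + z ≥ 10. But constraint 4 requires x + z ≤ 8, and 8 < 10. Contradiction.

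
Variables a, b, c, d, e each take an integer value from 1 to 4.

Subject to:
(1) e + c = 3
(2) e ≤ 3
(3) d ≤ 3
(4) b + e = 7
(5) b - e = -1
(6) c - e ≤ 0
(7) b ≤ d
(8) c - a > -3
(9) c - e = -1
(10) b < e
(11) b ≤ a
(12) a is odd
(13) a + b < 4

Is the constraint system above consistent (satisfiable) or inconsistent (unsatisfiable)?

From constraints 3 and 7: b ≤ d ≤ 3. From constraint 2: e ≤ 3. Hence b + e ≤ 6. But constraint 4 requires b + e = 7, and 7 > 6. Contradiction.

Unsatisfiable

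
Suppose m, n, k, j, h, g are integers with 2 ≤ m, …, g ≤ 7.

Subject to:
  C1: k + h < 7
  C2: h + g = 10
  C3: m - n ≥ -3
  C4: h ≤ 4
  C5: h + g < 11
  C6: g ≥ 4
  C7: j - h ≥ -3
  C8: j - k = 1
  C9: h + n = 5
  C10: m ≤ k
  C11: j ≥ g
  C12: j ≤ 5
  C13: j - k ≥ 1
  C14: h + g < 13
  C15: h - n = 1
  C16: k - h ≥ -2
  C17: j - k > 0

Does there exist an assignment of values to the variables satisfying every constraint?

From constraint 4: h ≤ 4. From constraints 11 and 12: g ≤ j ≤ 5. Hence h + g ≤ 9. But constraint 2 requires h + g = 10, and 10 > 9. Contradiction.

Unsatisfiable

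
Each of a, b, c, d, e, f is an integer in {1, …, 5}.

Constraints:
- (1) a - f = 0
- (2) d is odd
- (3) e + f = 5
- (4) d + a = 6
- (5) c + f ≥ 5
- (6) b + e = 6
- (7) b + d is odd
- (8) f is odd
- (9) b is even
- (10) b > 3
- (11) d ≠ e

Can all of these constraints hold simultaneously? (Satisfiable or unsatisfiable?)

Satisfiable

The assignment a = 3, b = 4, c = 4, d = 3, e = 2, f = 3 works:
  constraint 1 holds since a - f = 0.
  constraint 3 holds since e + f = 5.
  constraint 4 holds since d + a = 6.
The rest check out directly.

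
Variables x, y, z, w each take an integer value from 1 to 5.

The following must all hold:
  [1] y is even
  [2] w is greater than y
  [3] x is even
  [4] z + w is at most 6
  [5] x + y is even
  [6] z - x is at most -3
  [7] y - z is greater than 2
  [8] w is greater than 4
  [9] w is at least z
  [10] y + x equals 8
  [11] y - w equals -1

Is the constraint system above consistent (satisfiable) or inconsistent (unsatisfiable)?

Satisfiable

Setting (x, y, z, w) = (4, 4, 1, 5) satisfies everything: constraint 4: z + w = 6; constraint 6: z - x = -3; constraint 7: y - z = 3, and the others follow.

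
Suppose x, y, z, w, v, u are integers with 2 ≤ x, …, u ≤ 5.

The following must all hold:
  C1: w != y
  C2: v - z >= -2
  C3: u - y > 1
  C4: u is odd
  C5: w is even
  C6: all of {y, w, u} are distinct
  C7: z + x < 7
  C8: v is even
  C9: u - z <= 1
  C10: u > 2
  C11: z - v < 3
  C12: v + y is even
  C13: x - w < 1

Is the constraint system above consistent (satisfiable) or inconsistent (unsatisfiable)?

One satisfying assignment is x = 2, y = 2, z = 4, w = 4, v = 4, u = 5.
For the less obvious constraints — constraint 2: v - z = 0; constraint 3: u - y = 3 — and the others hold by inspection.

Satisfiable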